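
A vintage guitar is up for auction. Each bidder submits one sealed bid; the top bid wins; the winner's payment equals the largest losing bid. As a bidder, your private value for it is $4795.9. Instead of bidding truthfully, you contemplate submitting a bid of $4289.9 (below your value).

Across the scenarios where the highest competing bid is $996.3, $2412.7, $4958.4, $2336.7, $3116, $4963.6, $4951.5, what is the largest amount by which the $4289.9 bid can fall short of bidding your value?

$996.3: same outcome either way → loss $0.
$2412.7: same outcome either way → loss $0.
$4958.4: same outcome either way → loss $0.
$2336.7: same outcome either way → loss $0.
$3116: same outcome either way → loss $0.
$4963.6: same outcome either way → loss $0.
$4951.5: same outcome either way → loss $0.
Maximum loss: $0.

$0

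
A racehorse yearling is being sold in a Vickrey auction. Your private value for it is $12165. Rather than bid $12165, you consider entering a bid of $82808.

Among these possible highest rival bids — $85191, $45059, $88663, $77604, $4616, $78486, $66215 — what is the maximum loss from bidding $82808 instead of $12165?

$85191: same outcome either way → loss $0.
$45059: truthful gives $0, deviation gives −$32894 → loss $32894.
$88663: same outcome either way → loss $0.
$77604: truthful gives $0, deviation gives −$65439 → loss $65439.
$4616: same outcome either way → loss $0.
$78486: truthful gives $0, deviation gives −$66321 → loss $66321.
$66215: truthful gives $0, deviation gives −$54050 → loss $54050.
Maximum loss: $66321.

$66321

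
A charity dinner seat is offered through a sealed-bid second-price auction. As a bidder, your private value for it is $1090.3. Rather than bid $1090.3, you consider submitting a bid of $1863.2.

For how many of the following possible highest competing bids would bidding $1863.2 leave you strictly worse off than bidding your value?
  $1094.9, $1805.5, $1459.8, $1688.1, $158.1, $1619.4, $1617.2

The deviation hurts exactly when the highest competing bid lies strictly between $1090.3 and $1863.2 — overbidding then wins at a price above your value.
$1094.9: inside the interval → strictly worse (loss $4.6).
$1805.5: inside the interval → strictly worse (loss $715.2).
$1459.8: inside the interval → strictly worse (loss $369.5).
$1688.1: inside the interval → strictly worse (loss $597.8).
$158.1: below both → same outcome either way.
$1619.4: inside the interval → strictly worse (loss $529.1).
$1617.2: inside the interval → strictly worse (loss $526.9).
Count: 6.

6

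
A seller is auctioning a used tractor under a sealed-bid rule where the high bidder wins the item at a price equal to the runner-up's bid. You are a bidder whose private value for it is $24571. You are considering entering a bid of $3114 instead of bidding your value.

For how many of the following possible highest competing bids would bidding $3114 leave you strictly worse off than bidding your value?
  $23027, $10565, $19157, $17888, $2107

4

The deviation hurts exactly when the highest competing bid lies strictly between $3114 and $24571 — underbidding then forfeits a profitable win.
$23027: inside the interval → strictly worse (loss $1544).
$10565: inside the interval → strictly worse (loss $14006).
$19157: inside the interval → strictly worse (loss $5414).
$17888: inside the interval → strictly worse (loss $6683).
$2107: below both → same outcome either way.
Count: 4.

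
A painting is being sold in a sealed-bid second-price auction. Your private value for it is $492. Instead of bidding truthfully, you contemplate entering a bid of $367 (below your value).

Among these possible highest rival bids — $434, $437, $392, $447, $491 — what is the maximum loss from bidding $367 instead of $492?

$100

$434: truthful gives $58, deviation gives $0 → loss $58.
$437: truthful gives $55, deviation gives $0 → loss $55.
$392: truthful gives $100, deviation gives $0 → loss $100.
$447: truthful gives $45, deviation gives $0 → loss $45.
$491: truthful gives $1, deviation gives $0 → loss $1.
Maximum loss: $100.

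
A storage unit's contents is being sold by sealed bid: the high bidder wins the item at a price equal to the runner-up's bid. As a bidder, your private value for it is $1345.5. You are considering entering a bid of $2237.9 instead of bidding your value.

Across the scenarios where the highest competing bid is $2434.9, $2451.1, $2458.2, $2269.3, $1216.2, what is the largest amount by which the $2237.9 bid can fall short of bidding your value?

$2434.9: same outcome either way → loss $0.
$2451.1: same outcome either way → loss $0.
$2458.2: same outcome either way → loss $0.
$2269.3: same outcome either way → loss $0.
$1216.2: same outcome either way → loss $0.
Maximum loss: $0.

$0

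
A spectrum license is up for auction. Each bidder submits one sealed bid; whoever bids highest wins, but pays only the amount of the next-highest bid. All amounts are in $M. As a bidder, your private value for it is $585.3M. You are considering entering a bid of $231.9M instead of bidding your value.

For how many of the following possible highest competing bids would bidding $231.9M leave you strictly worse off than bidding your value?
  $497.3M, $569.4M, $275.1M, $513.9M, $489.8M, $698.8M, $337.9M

6

The deviation hurts exactly when the highest competing bid lies strictly between $231.9M and $585.3M — underbidding then forfeits a profitable win.
$497.3M: inside the interval → strictly worse (loss $88M).
$569.4M: inside the interval → strictly worse (loss $15.9M).
$275.1M: inside the interval → strictly worse (loss $310.2M).
$513.9M: inside the interval → strictly worse (loss $71.4M).
$489.8M: inside the interval → strictly worse (loss $95.5M).
$698.8M: above both → same outcome either way.
$337.9M: inside the interval → strictly worse (loss $247.4M).
Count: 6.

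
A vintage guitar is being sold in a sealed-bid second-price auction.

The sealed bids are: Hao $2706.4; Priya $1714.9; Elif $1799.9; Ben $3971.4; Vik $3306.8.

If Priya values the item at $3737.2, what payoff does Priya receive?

Highest bid: Ben at $3971.4, so Ben wins.
Second-highest bid: Vik at $3306.8 — that is the price the winner pays.
Priya did not win, so Priya pays nothing and receives nothing: payoff $0.

$0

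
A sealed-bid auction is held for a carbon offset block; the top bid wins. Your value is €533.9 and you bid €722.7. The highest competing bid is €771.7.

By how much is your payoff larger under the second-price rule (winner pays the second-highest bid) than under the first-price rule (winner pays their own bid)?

€0

Your bid €722.7 is below €771.7, so you lose under either rule.
Payoff is €0 in both cases; difference = €0.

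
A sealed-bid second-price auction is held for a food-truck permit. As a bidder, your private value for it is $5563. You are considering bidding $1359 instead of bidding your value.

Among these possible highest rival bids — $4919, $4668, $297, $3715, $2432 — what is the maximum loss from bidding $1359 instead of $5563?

$3131

$4919: truthful gives $644, deviation gives $0 → loss $644.
$4668: truthful gives $895, deviation gives $0 → loss $895.
$297: same outcome either way → loss $0.
$3715: truthful gives $1848, deviation gives $0 → loss $1848.
$2432: truthful gives $3131, deviation gives $0 → loss $3131.
Maximum loss: $3131.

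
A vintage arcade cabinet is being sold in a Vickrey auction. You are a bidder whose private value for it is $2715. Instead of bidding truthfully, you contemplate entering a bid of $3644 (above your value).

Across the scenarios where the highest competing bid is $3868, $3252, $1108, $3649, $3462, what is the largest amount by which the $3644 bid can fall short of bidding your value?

$747

$3868: same outcome either way → loss $0.
$3252: truthful gives $0, deviation gives −$537 → loss $537.
$1108: same outcome either way → loss $0.
$3649: same outcome either way → loss $0.
$3462: truthful gives $0, deviation gives −$747 → loss $747.
Maximum loss: $747.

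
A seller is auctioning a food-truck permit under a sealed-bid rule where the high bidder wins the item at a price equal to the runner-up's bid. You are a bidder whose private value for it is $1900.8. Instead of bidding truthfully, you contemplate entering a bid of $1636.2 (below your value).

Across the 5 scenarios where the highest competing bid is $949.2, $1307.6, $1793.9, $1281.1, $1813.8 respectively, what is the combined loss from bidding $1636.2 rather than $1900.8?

$193.9

The deviation costs you only when the competing bid falls strictly between $1636.2 and $1900.8; elsewhere both bids give the same outcome.
$949.2: outcomes coincide → loss $0.
$1307.6: outcomes coincide → loss $0.
$1793.9: truthful payoff $106.9, deviation payoff $0 → loss $106.9.
$1281.1: outcomes coincide → loss $0.
$1813.8: truthful payoff $87, deviation payoff $0 → loss $87.
Total loss = $106.9 + $87 = $193.9.
Truthful bidding weakly dominates here: raising your bid can only win items priced above your value, and lowering it can only forfeit items priced below.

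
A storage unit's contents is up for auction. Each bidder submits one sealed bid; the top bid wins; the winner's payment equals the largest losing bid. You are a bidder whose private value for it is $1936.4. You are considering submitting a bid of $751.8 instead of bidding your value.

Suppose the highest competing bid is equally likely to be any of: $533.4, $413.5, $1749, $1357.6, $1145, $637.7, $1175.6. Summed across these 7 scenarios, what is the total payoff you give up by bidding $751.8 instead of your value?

$2318.4

The deviation costs you only when the competing bid falls strictly between $751.8 and $1936.4; elsewhere both bids give the same outcome.
$533.4: outcomes coincide → loss $0.
$413.5: outcomes coincide → loss $0.
$1749: truthful payoff $187.4, deviation payoff $0 → loss $187.4.
$1357.6: truthful payoff $578.8, deviation payoff $0 → loss $578.8.
$1145: truthful payoff $791.4, deviation payoff $0 → loss $791.4.
$637.7: outcomes coincide → loss $0.
$1175.6: truthful payoff $760.8, deviation payoff $0 → loss $760.8.
Total loss = $187.4 + $578.8 + $791.4 + $760.8 = $2318.4.
In a second-price auction your bid sets only whether you win, not what you pay, so bidding your true value is weakly dominant.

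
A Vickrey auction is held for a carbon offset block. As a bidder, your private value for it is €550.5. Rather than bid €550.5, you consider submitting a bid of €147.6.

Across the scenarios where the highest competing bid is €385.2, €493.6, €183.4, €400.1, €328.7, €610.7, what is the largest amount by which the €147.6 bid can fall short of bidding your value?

€385.2: truthful gives €165.3, deviation gives €0 → loss €165.3.
€493.6: truthful gives €56.9, deviation gives €0 → loss €56.9.
€183.4: truthful gives €367.1, deviation gives €0 → loss €367.1.
€400.1: truthful gives €150.4, deviation gives €0 → loss €150.4.
€328.7: truthful gives €221.8, deviation gives €0 → loss €221.8.
€610.7: same outcome either way → loss €0.
Maximum loss: €367.1.

€367.1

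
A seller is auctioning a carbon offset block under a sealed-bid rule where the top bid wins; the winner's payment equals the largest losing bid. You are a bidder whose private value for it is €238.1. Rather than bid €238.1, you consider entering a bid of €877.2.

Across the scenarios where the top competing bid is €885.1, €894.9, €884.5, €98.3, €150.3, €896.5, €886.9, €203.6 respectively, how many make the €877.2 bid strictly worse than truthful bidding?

The deviation hurts exactly when the highest competing bid lies strictly between €238.1 and €877.2 — overbidding then wins at a price above your value.
€885.1: above both → same outcome either way.
€894.9: above both → same outcome either way.
€884.5: above both → same outcome either way.
€98.3: below both → same outcome either way.
€150.3: below both → same outcome either way.
€896.5: above both → same outcome either way.
€886.9: above both → same outcome either way.
€203.6: below both → same outcome either way.
Count: 0.

0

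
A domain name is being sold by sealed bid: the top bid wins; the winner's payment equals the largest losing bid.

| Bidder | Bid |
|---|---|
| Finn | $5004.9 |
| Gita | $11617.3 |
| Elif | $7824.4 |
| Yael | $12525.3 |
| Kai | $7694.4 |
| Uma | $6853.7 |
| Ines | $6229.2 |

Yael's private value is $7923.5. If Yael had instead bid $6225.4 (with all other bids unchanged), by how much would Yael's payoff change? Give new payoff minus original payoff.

$3693.8

The highest bid among the other bidders is $11617.3; Yael's bid doesn't change that.
Original bid $12525.3: Yael is highest, pays the top rival bid $11617.3; payoff $7923.5 − $11617.3 = −$3693.8.
Alternative bid $6225.4: Yael is not highest (top rival bid is $11617.3); payoff $0.
Change in payoff = $0 − (−$3693.8) = $3693.8.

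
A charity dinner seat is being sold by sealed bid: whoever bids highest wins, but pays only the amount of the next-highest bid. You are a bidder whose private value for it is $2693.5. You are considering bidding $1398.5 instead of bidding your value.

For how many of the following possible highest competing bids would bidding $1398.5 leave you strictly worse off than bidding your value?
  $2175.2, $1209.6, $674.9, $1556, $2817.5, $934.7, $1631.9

3

The deviation hurts exactly when the highest competing bid lies strictly between $1398.5 and $2693.5 — underbidding then forfeits a profitable win.
$2175.2: inside the interval → strictly worse (loss $518.3).
$1209.6: below both → same outcome either way.
$674.9: below both → same outcome either way.
$1556: inside the interval → strictly worse (loss $1137.5).
$2817.5: above both → same outcome either way.
$934.7: below both → same outcome either way.
$1631.9: inside the interval → strictly worse (loss $1061.6).
Count: 3.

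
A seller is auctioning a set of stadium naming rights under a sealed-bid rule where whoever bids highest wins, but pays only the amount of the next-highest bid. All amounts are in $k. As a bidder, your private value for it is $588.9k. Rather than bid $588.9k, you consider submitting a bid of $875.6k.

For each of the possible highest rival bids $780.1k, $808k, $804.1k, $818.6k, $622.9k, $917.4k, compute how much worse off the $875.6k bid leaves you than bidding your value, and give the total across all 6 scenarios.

$889.2k

The deviation costs you only when the competing bid falls strictly between $588.9k and $875.6k; elsewhere both bids give the same outcome.
$780.1k: truthful payoff $0k, deviation payoff −$191.2k → loss $191.2k.
$808k: truthful payoff $0k, deviation payoff −$219.1k → loss $219.1k.
$804.1k: truthful payoff $0k, deviation payoff −$215.2k → loss $215.2k.
$818.6k: truthful payoff $0k, deviation payoff −$229.7k → loss $229.7k.
$622.9k: truthful payoff $0k, deviation payoff −$34k → loss $34k.
$917.4k: outcomes coincide → loss $0k.
Total loss = $191.2k + $219.1k + $215.2k + $229.7k + $34k = $889.2k.
Because the price is fixed by the runner-up's bid, deviating from your value can only change a good outcome into a bad one — never the reverse.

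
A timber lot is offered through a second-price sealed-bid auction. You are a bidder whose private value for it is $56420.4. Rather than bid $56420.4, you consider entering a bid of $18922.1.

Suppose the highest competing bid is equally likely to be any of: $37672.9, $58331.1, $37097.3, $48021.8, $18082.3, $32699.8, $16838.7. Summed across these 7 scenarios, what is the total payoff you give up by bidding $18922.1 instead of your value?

The deviation costs you only when the competing bid falls strictly between $18922.1 and $56420.4; elsewhere both bids give the same outcome.
$37672.9: truthful payoff $18747.5, deviation payoff $0 → loss $18747.5.
$58331.1: outcomes coincide → loss $0.
$37097.3: truthful payoff $19323.1, deviation payoff $0 → loss $19323.1.
$48021.8: truthful payoff $8398.6, deviation payoff $0 → loss $8398.6.
$18082.3: outcomes coincide → loss $0.
$32699.8: truthful payoff $23720.6, deviation payoff $0 → loss $23720.6.
$16838.7: outcomes coincide → loss $0.
Total loss = $18747.5 + $19323.1 + $8398.6 + $23720.6 = $70189.8.

$70189.8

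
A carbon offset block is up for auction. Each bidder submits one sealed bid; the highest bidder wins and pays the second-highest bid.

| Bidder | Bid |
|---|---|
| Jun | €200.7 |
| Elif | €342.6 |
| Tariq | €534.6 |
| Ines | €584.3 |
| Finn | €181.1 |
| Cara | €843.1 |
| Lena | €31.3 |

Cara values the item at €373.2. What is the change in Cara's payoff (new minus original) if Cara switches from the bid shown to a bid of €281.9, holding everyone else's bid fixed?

The highest bid among the other bidders is €584.3; Cara's bid doesn't change that.
Original bid €843.1: Cara is highest, pays the top rival bid €584.3; payoff €373.2 − €584.3 = −€211.1.
Alternative bid €281.9: Cara is not highest (top rival bid is €584.3); payoff €0.
Change in payoff = €0 − (−€211.1) = €211.1.

€211.1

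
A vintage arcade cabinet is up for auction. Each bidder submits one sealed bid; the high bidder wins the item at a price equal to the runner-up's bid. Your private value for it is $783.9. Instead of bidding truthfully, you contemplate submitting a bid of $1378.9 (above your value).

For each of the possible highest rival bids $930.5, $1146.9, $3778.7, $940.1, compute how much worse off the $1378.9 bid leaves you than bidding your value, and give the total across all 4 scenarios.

$665.8

The deviation costs you only when the competing bid falls strictly between $783.9 and $1378.9; elsewhere both bids give the same outcome.
$930.5: truthful payoff $0, deviation payoff −$146.6 → loss $146.6.
$1146.9: truthful payoff $0, deviation payoff −$363 → loss $363.
$3778.7: outcomes coincide → loss $0.
$940.1: truthful payoff $0, deviation payoff −$156.2 → loss $156.2.
Total loss = $146.6 + $363 + $156.2 = $665.8.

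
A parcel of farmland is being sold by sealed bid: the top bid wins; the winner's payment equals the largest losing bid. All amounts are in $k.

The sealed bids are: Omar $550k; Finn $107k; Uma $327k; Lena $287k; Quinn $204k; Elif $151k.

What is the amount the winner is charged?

$327k

Highest bid: Omar at $550k, so Omar wins.
Second-highest bid: Uma at $327k — that is the price the winner pays.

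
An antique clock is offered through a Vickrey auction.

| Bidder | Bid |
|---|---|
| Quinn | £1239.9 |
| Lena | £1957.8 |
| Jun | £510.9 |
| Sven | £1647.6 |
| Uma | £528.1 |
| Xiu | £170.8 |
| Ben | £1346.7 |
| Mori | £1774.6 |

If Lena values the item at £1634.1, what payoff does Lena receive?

Highest bid: Lena at £1957.8, so Lena wins.
Second-highest bid: Mori at £1774.6 — that is the price the winner pays.
Lena's payoff = value − price = £1634.1 − £1774.6 = −£140.5.

−£140.5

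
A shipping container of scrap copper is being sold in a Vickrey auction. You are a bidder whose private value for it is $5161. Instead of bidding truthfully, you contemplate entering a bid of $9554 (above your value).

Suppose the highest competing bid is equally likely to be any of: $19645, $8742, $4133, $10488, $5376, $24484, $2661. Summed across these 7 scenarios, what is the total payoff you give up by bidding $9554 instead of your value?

$3796

The deviation costs you only when the competing bid falls strictly between $5161 and $9554; elsewhere both bids give the same outcome.
$19645: outcomes coincide → loss $0.
$8742: truthful payoff $0, deviation payoff −$3581 → loss $3581.
$4133: outcomes coincide → loss $0.
$10488: outcomes coincide → loss $0.
$5376: truthful payoff $0, deviation payoff −$215 → loss $215.
$24484: outcomes coincide → loss $0.
$2661: outcomes coincide → loss $0.
Total loss = $3581 + $215 = $3796.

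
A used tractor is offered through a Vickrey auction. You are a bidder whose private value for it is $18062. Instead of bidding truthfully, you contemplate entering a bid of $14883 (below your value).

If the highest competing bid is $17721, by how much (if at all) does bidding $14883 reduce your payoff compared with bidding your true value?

$341

Bidding your value $18062: you win (since $18062 > $17721) and pay $17721. Payoff $341.
Bidding $14883: you lose. Payoff $0.
The competing bid $17721 lies between your shaded bid and your value, so underbidding forfeits an item you could have won at a profitable price.
Loss from deviating = $341 − ($0) = $341.
Truthful bidding weakly dominates here: raising your bid can only win items priced above your value, and lowering it can only forfeit items priced below.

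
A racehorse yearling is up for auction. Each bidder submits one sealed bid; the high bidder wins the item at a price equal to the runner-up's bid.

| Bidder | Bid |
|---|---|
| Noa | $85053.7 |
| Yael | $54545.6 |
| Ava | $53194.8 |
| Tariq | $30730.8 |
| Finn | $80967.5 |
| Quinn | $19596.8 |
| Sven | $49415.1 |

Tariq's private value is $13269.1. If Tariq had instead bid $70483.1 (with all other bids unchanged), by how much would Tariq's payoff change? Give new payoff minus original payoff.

$0

The highest bid among the other bidders is $85053.7; Tariq's bid doesn't change that.
Original bid $30730.8: Tariq is not highest (top rival bid is $85053.7); payoff $0.
Alternative bid $70483.1: Tariq is not highest (top rival bid is $85053.7); payoff $0.
Change in payoff = $0 − ($0) = $0.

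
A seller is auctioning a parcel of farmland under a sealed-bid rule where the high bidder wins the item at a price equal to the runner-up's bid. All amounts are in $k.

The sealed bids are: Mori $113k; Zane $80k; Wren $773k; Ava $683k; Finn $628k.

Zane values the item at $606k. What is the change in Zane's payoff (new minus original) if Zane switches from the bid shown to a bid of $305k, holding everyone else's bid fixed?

The highest bid among the other bidders is $773k; Zane's bid doesn't change that.
Original bid $80k: Zane is not highest (top rival bid is $773k); payoff $0k.
Alternative bid $305k: Zane is not highest (top rival bid is $773k); payoff $0k.
Change in payoff = $0k − ($0k) = $0k.

$0k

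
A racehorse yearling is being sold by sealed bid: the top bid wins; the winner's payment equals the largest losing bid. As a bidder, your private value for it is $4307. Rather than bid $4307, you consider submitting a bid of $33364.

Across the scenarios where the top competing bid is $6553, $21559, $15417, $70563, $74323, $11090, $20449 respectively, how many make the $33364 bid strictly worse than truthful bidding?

5

The deviation hurts exactly when the highest competing bid lies strictly between $4307 and $33364 — overbidding then wins at a price above your value.
$6553: inside the interval → strictly worse (loss $2246).
$21559: inside the interval → strictly worse (loss $17252).
$15417: inside the interval → strictly worse (loss $11110).
$70563: above both → same outcome either way.
$74323: above both → same outcome either way.
$11090: inside the interval → strictly worse (loss $6783).
$20449: inside the interval → strictly worse (loss $16142).
Count: 5.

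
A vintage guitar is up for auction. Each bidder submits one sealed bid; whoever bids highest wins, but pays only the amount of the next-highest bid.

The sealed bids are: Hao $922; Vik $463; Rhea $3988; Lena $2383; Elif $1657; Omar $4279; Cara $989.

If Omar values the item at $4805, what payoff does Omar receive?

$817

Highest bid: Omar at $4279, so Omar wins.
Second-highest bid: Rhea at $3988 — that is the price the winner pays.
Omar's payoff = value − price = $4805 − $3988 = $817.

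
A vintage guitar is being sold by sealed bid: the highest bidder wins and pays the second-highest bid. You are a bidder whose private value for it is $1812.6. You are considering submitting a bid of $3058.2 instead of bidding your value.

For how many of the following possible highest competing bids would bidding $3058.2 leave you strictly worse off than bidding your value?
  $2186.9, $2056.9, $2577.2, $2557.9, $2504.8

5

The deviation hurts exactly when the highest competing bid lies strictly between $1812.6 and $3058.2 — overbidding then wins at a price above your value.
$2186.9: inside the interval → strictly worse (loss $374.3).
$2056.9: inside the interval → strictly worse (loss $244.3).
$2577.2: inside the interval → strictly worse (loss $764.6).
$2557.9: inside the interval → strictly worse (loss $745.3).
$2504.8: inside the interval → strictly worse (loss $692.2).
Count: 5.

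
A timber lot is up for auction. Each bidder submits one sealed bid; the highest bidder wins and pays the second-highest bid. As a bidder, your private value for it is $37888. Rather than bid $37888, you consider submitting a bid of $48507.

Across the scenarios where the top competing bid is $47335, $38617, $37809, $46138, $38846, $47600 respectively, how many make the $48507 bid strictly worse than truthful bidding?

5

The deviation hurts exactly when the highest competing bid lies strictly between $37888 and $48507 — overbidding then wins at a price above your value.
$47335: inside the interval → strictly worse (loss $9447).
$38617: inside the interval → strictly worse (loss $729).
$37809: below both → same outcome either way.
$46138: inside the interval → strictly worse (loss $8250).
$38846: inside the interval → strictly worse (loss $958).
$47600: inside the interval → strictly worse (loss $9712).
Count: 5.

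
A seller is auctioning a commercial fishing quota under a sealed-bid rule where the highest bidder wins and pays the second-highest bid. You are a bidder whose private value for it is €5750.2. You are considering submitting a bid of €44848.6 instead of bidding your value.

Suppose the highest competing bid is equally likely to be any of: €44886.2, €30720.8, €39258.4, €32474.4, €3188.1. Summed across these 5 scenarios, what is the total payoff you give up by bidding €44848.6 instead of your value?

The deviation costs you only when the competing bid falls strictly between €5750.2 and €44848.6; elsewhere both bids give the same outcome.
€44886.2: outcomes coincide → loss €0.
€30720.8: truthful payoff €0, deviation payoff −€24970.6 → loss €24970.6.
€39258.4: truthful payoff €0, deviation payoff −€33508.2 → loss €33508.2.
€32474.4: truthful payoff €0, deviation payoff −€26724.2 → loss €26724.2.
€3188.1: outcomes coincide → loss €0.
Total loss = €24970.6 + €33508.2 + €26724.2 = €85203.
Truthful bidding weakly dominates here: raising your bid can only win items priced above your value, and lowering it can only forfeit items priced below.

€85203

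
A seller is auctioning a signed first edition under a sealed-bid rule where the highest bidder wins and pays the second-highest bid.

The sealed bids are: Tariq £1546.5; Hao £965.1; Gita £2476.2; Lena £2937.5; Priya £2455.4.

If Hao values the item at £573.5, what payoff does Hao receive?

£0

Highest bid: Lena at £2937.5, so Lena wins.
Second-highest bid: Gita at £2476.2 — that is the price the winner pays.
Hao did not win, so Hao pays nothing and receives nothing: payoff £0.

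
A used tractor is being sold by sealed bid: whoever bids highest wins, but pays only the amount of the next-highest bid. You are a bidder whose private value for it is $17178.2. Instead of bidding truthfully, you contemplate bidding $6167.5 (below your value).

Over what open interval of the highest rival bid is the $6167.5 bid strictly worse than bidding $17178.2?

If the competing bid is below $6167.5, both bids win at the same price — no difference.
If it is above $17178.2, both bids lose — no difference.
If it lies strictly between $6167.5 and $17178.2, bidding your value wins at a price below your value (positive payoff) while bidding $6167.5 loses (payoff 0).
So the deviation strictly hurts on the open interval ($6167.5, $17178.2).

($6167.5, $17178.2)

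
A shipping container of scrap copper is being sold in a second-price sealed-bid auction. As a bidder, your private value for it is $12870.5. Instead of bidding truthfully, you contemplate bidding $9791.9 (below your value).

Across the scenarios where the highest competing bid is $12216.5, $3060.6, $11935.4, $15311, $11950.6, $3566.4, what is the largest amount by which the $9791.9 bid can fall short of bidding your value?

$12216.5: truthful gives $654, deviation gives $0 → loss $654.
$3060.6: same outcome either way → loss $0.
$11935.4: truthful gives $935.1, deviation gives $0 → loss $935.1.
$15311: same outcome either way → loss $0.
$11950.6: truthful gives $919.9, deviation gives $0 → loss $919.9.
$3566.4: same outcome either way → loss $0.
Maximum loss: $935.1.

$935.1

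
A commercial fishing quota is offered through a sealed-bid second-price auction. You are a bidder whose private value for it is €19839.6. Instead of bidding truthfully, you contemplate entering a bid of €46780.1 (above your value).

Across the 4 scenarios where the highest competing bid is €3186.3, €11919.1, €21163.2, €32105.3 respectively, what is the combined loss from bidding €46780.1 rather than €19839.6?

The deviation costs you only when the competing bid falls strictly between €19839.6 and €46780.1; elsewhere both bids give the same outcome.
€3186.3: outcomes coincide → loss €0.
€11919.1: outcomes coincide → loss €0.
€21163.2: truthful payoff €0, deviation payoff −€1323.6 → loss €1323.6.
€32105.3: truthful payoff €0, deviation payoff −€12265.7 → loss €12265.7.
Total loss = €1323.6 + €12265.7 = €13589.3.
Because the price is fixed by the runner-up's bid, deviating from your value can only change a good outcome into a bad one — never the reverse.

€13589.3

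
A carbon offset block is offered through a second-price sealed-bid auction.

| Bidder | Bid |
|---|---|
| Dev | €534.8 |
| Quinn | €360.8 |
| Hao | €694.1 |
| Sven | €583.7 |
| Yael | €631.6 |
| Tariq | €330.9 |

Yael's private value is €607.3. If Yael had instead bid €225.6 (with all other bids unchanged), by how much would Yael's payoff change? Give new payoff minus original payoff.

€0

The highest bid among the other bidders is €694.1; Yael's bid doesn't change that.
Original bid €631.6: Yael is not highest (top rival bid is €694.1); payoff €0.
Alternative bid €225.6: Yael is not highest (top rival bid is €694.1); payoff €0.
Change in payoff = €0 − (€0) = €0.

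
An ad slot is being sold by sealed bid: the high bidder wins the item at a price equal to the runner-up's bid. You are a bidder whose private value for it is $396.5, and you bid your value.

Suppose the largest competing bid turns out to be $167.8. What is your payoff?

Your bid $396.5 exceeds the highest competing bid $167.8, so you win.
In a second-price auction the winner pays the second-highest bid, $167.8.
Payoff = value − price = $396.5 − $167.8 = $228.7.

$228.7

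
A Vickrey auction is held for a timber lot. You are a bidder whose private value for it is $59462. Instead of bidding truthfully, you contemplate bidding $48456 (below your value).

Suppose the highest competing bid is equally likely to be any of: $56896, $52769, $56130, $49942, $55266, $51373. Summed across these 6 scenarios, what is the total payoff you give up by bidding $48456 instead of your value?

The deviation costs you only when the competing bid falls strictly between $48456 and $59462; elsewhere both bids give the same outcome.
$56896: truthful payoff $2566, deviation payoff $0 → loss $2566.
$52769: truthful payoff $6693, deviation payoff $0 → loss $6693.
$56130: truthful payoff $3332, deviation payoff $0 → loss $3332.
$49942: truthful payoff $9520, deviation payoff $0 → loss $9520.
$55266: truthful payoff $4196, deviation payoff $0 → loss $4196.
$51373: truthful payoff $8089, deviation payoff $0 → loss $8089.
Total loss = $2566 + $6693 + $3332 + $9520 + $4196 + $8089 = $34396.

$34396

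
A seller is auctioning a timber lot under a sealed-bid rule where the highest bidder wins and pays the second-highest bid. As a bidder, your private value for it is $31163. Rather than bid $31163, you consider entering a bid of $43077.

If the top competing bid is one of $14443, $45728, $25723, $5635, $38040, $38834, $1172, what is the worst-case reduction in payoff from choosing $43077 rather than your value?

$7671

$14443: same outcome either way → loss $0.
$45728: same outcome either way → loss $0.
$25723: same outcome either way → loss $0.
$5635: same outcome either way → loss $0.
$38040: truthful gives $0, deviation gives −$6877 → loss $6877.
$38834: truthful gives $0, deviation gives −$7671 → loss $7671.
$1172: same outcome either way → loss $0.
Maximum loss: $7671.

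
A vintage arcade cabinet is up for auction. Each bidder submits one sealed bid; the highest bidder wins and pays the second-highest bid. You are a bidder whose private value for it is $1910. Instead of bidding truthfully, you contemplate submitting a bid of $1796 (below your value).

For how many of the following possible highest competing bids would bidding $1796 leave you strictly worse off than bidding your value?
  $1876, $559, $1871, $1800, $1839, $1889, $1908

6

The deviation hurts exactly when the highest competing bid lies strictly between $1796 and $1910 — underbidding then forfeits a profitable win.
$1876: inside the interval → strictly worse (loss $34).
$559: below both → same outcome either way.
$1871: inside the interval → strictly worse (loss $39).
$1800: inside the interval → strictly worse (loss $110).
$1839: inside the interval → strictly worse (loss $71).
$1889: inside the interval → strictly worse (loss $21).
$1908: inside the interval → strictly worse (loss $2).
Count: 6.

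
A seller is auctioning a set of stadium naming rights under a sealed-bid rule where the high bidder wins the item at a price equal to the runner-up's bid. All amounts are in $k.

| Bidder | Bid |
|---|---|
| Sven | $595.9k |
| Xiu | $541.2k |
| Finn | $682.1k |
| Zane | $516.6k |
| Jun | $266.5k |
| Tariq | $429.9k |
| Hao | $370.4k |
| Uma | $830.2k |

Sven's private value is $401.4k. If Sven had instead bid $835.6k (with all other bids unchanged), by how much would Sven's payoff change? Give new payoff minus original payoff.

The highest bid among the other bidders is $830.2k; Sven's bid doesn't change that.
Original bid $595.9k: Sven is not highest (top rival bid is $830.2k); payoff $0k.
Alternative bid $835.6k: Sven is highest, pays the top rival bid $830.2k; payoff $401.4k − $830.2k = −$428.8k.
Change in payoff = −$428.8k − ($0k) = −$428.8k.

−$428.8k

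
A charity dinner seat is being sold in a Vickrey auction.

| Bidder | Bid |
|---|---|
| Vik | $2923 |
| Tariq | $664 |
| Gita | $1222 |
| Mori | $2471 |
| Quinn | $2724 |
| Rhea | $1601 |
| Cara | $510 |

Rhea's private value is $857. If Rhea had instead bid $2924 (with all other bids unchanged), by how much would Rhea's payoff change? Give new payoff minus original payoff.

−$2066

The highest bid among the other bidders is $2923; Rhea's bid doesn't change that.
Original bid $1601: Rhea is not highest (top rival bid is $2923); payoff $0.
Alternative bid $2924: Rhea is highest, pays the top rival bid $2923; payoff $857 − $2923 = −$2066.
Change in payoff = −$2066 − ($0) = −$2066.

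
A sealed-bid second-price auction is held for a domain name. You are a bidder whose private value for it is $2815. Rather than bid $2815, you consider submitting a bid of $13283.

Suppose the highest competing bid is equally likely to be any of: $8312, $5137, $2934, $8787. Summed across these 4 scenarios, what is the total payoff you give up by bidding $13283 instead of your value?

The deviation costs you only when the competing bid falls strictly between $2815 and $13283; elsewhere both bids give the same outcome.
$8312: truthful payoff $0, deviation payoff −$5497 → loss $5497.
$5137: truthful payoff $0, deviation payoff −$2322 → loss $2322.
$2934: truthful payoff $0, deviation payoff −$119 → loss $119.
$8787: truthful payoff $0, deviation payoff −$5972 → loss $5972.
Total loss = $5497 + $2322 + $119 + $5972 = $13910.

$13910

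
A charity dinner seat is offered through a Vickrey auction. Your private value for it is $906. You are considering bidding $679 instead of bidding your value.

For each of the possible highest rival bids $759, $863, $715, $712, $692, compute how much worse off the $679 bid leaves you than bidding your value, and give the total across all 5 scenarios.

The deviation costs you only when the competing bid falls strictly between $679 and $906; elsewhere both bids give the same outcome.
$759: truthful payoff $147, deviation payoff $0 → loss $147.
$863: truthful payoff $43, deviation payoff $0 → loss $43.
$715: truthful payoff $191, deviation payoff $0 → loss $191.
$712: truthful payoff $194, deviation payoff $0 → loss $194.
$692: truthful payoff $214, deviation payoff $0 → loss $214.
Total loss = $147 + $43 + $191 + $194 + $214 = $789.

$789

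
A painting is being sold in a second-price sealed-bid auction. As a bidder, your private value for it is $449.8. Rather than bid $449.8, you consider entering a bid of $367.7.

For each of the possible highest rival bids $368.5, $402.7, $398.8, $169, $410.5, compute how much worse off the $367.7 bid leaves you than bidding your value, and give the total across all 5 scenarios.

The deviation costs you only when the competing bid falls strictly between $367.7 and $449.8; elsewhere both bids give the same outcome.
$368.5: truthful payoff $81.3, deviation payoff $0 → loss $81.3.
$402.7: truthful payoff $47.1, deviation payoff $0 → loss $47.1.
$398.8: truthful payoff $51, deviation payoff $0 → loss $51.
$169: outcomes coincide → loss $0.
$410.5: truthful payoff $39.3, deviation payoff $0 → loss $39.3.
Total loss = $81.3 + $47.1 + $51 + $39.3 = $218.7.

$218.7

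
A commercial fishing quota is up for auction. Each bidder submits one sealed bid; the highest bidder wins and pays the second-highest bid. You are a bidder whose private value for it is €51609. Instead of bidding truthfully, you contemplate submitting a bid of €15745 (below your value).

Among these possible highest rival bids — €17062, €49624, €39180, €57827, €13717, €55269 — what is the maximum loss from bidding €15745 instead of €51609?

€34547

€17062: truthful gives €34547, deviation gives €0 → loss €34547.
€49624: truthful gives €1985, deviation gives €0 → loss €1985.
€39180: truthful gives €12429, deviation gives €0 → loss €12429.
€57827: same outcome either way → loss €0.
€13717: same outcome either way → loss €0.
€55269: same outcome either way → loss €0.
Maximum loss: €34547.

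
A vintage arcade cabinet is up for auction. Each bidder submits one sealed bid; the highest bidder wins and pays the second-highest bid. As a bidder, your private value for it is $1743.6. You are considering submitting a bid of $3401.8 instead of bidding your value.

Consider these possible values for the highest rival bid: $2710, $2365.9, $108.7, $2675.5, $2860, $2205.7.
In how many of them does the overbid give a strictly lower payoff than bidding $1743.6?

The deviation hurts exactly when the highest competing bid lies strictly between $1743.6 and $3401.8 — overbidding then wins at a price above your value.
$2710: inside the interval → strictly worse (loss $966.4).
$2365.9: inside the interval → strictly worse (loss $622.3).
$108.7: below both → same outcome either way.
$2675.5: inside the interval → strictly worse (loss $931.9).
$2860: inside the interval → strictly worse (loss $1116.4).
$2205.7: inside the interval → strictly worse (loss $462.1).
Count: 5.

5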